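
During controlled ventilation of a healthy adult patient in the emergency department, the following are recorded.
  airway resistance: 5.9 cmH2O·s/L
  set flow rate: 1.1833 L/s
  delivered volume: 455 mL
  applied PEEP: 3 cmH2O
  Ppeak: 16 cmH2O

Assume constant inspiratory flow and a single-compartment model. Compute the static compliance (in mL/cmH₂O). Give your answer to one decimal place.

Equation of motion (constant flow): PIP = Vt/C + R·V̇ + PEEP.
Vt/C = PIP − R·V̇ − PEEP = 16 − 5.9×1.1833 − 3 = 16 − 6.981 − 3 = 6.019 cmH2O.
C = Vt / 6.019 = 455 / 6.019 = 75.594 mL/cmH2O.

75.6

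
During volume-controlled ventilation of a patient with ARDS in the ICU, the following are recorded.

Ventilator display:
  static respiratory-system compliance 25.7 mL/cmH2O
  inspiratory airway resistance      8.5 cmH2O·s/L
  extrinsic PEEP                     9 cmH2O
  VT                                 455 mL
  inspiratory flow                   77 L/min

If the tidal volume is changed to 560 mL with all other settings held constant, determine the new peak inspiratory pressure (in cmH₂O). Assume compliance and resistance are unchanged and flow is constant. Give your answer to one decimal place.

41.7

Flow: 77 L/min ÷ 60 = 1.2833 L/s.
PIP = Vt/C + R·V̇ + PEEP (constant-flow equation of motion).
Only the elastic term changes: ΔPIP = ΔVt / C = (560 − 455) / 25.7 = 4.086 cmH2O.
Original PIP = 455/25.7 + 8.5×1.2833 + 9 = 37.612 cmH2O; new PIP = 37.612 + (4.086) = 41.698 cmH2O.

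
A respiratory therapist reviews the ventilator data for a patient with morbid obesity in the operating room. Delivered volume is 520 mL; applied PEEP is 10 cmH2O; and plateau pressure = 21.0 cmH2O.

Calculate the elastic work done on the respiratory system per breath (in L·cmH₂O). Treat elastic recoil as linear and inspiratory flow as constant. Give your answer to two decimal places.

Elastic work ≈ ½ × (Pplat − PEEP) × Vt = 0.5 × (21.0 − 10) × 0.520 L = 0.5 × 11.0 × 0.520 = 2.86 L·cmH2O.

2.86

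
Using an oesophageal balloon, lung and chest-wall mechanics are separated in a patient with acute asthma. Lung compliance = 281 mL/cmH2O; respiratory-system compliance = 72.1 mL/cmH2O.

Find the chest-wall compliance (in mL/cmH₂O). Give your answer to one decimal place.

1/Ccw = 1/Crs − 1/CL.
1/Ccw = 1/72.1 − 1/281 = 0.01031.
Ccw = 96.993 mL/cmH2O.

97.0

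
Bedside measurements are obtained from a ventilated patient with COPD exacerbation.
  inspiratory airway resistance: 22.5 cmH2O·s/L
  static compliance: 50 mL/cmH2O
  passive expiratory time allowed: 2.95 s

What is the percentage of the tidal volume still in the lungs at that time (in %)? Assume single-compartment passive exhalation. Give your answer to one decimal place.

τ = R × C = 22.5 × 50 mL/cmH2O = 22.5 × 0.050 L/cmH2O = 1.125 s.
Passive exhalation: V(t)/V₀ = e^(−t/τ) = e^(−2.95/1.125) = 0.07264.
Fraction remaining = 0.07264 → 7.264%.

7.3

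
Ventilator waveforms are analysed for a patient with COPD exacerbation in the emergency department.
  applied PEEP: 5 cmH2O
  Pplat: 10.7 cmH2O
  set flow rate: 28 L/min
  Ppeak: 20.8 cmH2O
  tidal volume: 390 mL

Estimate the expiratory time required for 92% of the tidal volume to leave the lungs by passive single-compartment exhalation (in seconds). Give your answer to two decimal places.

3.74

Flow: 28 L/min ÷ 60 = 0.4667 L/s.
R = (PIP − Pplat)/V̇ = (20.8 − 10.7) / 0.4667 = 10.1/0.4667 = 21.641 cmH2O·s/L.
C = Vt/(Pplat − PEEP) = 390.0 / (10.7 − 5) = 390.0/5.7 = 68.421 mL/cmH2O.
τ = R × C = 21.641 × 0.06842 L/cmH2O = 1.481 s.
t = −τ·ln(1 − 0.92) = −1.481·ln(0.08) = 3.741 s.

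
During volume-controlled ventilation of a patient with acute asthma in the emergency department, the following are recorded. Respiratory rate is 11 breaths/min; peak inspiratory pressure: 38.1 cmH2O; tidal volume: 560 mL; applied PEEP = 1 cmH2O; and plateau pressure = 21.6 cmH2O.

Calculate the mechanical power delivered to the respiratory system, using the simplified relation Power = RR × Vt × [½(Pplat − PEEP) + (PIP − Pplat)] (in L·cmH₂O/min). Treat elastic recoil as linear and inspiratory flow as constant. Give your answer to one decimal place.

Per-breath work = Vt × [½(Pplat−PEEP) + (PIP−Pplat)] = 0.560 × [0.5×20.6 + 16.5] = 0.560 × 26.8 = 15.008 L·cmH2O.
Power = 11 × 15.008 = 165.09 L·cmH2O/min.

165.1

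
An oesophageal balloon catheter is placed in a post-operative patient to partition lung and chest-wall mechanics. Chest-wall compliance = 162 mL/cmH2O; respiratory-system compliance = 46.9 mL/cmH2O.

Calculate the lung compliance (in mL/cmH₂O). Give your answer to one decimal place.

66.0

1/CL = 1/Crs − 1/Ccw.
1/CL = 1/46.9 − 1/162 = 0.01515.
CL = 66.007 mL/cmH2O.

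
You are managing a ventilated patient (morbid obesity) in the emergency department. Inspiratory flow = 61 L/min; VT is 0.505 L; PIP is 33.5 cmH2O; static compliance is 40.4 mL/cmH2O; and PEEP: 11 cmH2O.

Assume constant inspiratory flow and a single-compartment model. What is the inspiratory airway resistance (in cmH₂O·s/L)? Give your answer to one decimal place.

Flow: 61 L/min ÷ 60 = 1.0167 L/s.
Equation of motion (constant flow): PIP = Vt/C + R·V̇ + PEEP.
R·V̇ = PIP − Vt/C − PEEP = 33.5 − 505/40.4 − 11 = 33.5 − 12.5 − 11 = 10.0 cmH2O.
R = 10.0 / 1.0167 = 9.836 cmH2O·s/L.

9.8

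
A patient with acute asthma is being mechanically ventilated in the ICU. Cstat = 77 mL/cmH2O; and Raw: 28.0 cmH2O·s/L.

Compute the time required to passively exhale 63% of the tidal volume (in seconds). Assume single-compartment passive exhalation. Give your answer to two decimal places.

2.14

τ = R × C = 28.0 × 77 mL/cmH2O = 28.0 × 0.077 L/cmH2O = 2.156 s.
Exhaled fraction f = 1 − e^(−t/τ) → t = −τ·ln(1 − f) = −2.156·ln(0.37) = 2.144 s.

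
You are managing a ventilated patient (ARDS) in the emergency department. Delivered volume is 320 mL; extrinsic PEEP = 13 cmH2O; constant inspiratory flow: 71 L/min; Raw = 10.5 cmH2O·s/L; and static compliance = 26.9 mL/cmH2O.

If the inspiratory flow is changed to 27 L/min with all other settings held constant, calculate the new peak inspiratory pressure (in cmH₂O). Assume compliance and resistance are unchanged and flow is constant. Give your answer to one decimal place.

29.6

Flow: 71 L/min ÷ 60 = 1.1833 L/s.
New flow: 27 L/min ÷ 60 = 0.45 L/s.
PIP = Vt/C + R·V̇ + PEEP (constant-flow equation of motion).
Only the resistive term changes: ΔPIP = R × ΔV̇ = 10.5 × (0.45 − 1.1833) = 10.5 × -0.7333 = -7.7 cmH2O.
Original PIP = 320/26.9 + 10.5×1.1833 + 13 = 37.321 cmH2O; new PIP = 37.321 + (-7.7) = 29.621 cmH2O.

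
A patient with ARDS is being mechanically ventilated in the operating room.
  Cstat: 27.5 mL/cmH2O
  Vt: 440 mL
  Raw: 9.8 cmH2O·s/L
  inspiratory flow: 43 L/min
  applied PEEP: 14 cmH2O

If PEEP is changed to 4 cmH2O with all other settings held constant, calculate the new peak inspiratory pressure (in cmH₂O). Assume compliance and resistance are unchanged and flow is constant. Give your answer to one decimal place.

Flow: 43 L/min ÷ 60 = 0.7167 L/s.
PIP = Vt/C + R·V̇ + PEEP (constant-flow equation of motion).
Only the baseline term changes: ΔPIP = ΔPEEP = 4 − 14 = -10.0 cmH2O.
Original PIP = 440/27.5 + 9.8×0.7167 + 14 = 37.024 cmH2O; new PIP = 37.024 + (-10.0) = 27.024 cmH2O.

27.0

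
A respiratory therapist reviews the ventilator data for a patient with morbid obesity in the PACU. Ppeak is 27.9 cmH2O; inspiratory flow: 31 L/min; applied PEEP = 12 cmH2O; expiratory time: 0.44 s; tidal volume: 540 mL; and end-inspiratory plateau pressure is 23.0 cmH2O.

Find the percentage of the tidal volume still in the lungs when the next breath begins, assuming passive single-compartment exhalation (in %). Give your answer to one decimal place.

38.9

Flow: 31 L/min ÷ 60 = 0.5167 L/s.
R = (PIP − Pplat)/V̇ = (27.9 − 23.0) / 0.5167 = 4.9/0.5167 = 9.483 cmH2O·s/L.
C = Vt/(Pplat − PEEP) = 540.0 / (23.0 − 12) = 540.0/11.0 = 49.091 mL/cmH2O.
τ = R × C = 9.483 × 0.04909 L/cmH2O = 0.4655 s.
Fraction remaining at end-expiration = e^(−Te/τ) = e^(−0.44/0.4655) = 0.3886 → 38.86%.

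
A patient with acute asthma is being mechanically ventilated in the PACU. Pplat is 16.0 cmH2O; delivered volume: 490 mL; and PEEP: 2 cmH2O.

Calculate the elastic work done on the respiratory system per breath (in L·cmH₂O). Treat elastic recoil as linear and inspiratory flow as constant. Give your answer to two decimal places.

Elastic work ≈ ½ × (Pplat − PEEP) × Vt = 0.5 × (16.0 − 2) × 0.490 L = 0.5 × 14.0 × 0.490 = 3.43 L·cmH2O.

3.43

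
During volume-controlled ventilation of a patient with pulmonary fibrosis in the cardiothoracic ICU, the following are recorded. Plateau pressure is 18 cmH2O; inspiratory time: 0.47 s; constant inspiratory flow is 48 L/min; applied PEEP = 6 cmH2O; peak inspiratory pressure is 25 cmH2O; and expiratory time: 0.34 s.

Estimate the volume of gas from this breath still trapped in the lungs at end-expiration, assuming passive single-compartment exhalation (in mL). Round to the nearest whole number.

Flow: 48 L/min ÷ 60 = 0.8 L/s.
Vt = flow × Ti = 0.8 L/s × 0.47 s × 1000 mL/L = 376.0 mL.
R = (PIP − Pplat)/V̇ = (25 − 18) / 0.8 = 7.0/0.8 = 8.75 cmH2O·s/L.
C = Vt/(Pplat − PEEP) = 376.0 / (18 − 6) = 376.0/12.0 = 31.333 mL/cmH2O.
τ = R × C = 8.75 × 0.03133 L/cmH2O = 0.2741 s.
Fraction remaining = e^(−Te/τ) = e^(−0.34/0.2741) = 0.2893.
Trapped volume = 376.0 × 0.2893 = 108.78 mL.

109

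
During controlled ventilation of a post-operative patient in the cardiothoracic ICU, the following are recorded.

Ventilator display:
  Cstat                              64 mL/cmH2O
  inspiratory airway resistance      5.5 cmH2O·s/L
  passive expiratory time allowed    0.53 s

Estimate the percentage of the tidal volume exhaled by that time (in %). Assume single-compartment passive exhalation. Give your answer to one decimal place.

τ = R × C = 5.5 × 64 mL/cmH2O = 5.5 × 0.064 L/cmH2O = 0.352 s.
Passive exhalation: V(t)/V₀ = e^(−t/τ) = e^(−0.53/0.352) = 0.2219.
Fraction exhaled = 1 − 0.2219 = 0.7781 → 77.81%.

77.8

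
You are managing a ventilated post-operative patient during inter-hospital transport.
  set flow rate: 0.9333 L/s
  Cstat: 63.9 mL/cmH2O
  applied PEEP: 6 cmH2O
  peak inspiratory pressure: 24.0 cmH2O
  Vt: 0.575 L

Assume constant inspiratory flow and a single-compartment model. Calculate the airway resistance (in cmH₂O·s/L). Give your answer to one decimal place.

9.6

Equation of motion (constant flow): PIP = Vt/C + R·V̇ + PEEP.
R·V̇ = PIP − Vt/C − PEEP = 24.0 − 575/63.9 − 6 = 24.0 − 8.998 − 6 = 9.002 cmH2O.
R = 9.002 / 0.9333 = 9.645 cmH2O·s/L.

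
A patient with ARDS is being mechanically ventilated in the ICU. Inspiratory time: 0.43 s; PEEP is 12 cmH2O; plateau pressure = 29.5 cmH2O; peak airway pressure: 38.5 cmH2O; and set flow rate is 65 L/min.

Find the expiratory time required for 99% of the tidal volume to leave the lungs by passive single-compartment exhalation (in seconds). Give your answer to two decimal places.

1.02

Flow: 65 L/min ÷ 60 = 1.0833 L/s.
Vt = flow × Ti = 1.0833 L/s × 0.43 s × 1000 mL/L = 465.82 mL.
R = (PIP − Pplat)/V̇ = (38.5 − 29.5) / 1.0833 = 9.0/1.0833 = 8.308 cmH2O·s/L.
C = Vt/(Pplat − PEEP) = 465.82 / (29.5 − 12) = 465.82/17.5 = 26.618 mL/cmH2O.
τ = R × C = 8.308 × 0.02662 L/cmH2O = 0.2212 s.
t = −τ·ln(1 − 0.99) = −0.2212·ln(0.01) = 1.019 s.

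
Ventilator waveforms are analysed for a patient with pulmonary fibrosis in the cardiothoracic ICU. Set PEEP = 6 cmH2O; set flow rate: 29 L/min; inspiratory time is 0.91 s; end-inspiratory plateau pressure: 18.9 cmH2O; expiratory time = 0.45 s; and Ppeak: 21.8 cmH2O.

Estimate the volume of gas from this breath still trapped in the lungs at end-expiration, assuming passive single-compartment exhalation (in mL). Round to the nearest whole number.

Flow: 29 L/min ÷ 60 = 0.4833 L/s.
Vt = flow × Ti = 0.4833 L/s × 0.91 s × 1000 mL/L = 439.8 mL.
R = (PIP − Pplat)/V̇ = (21.8 − 18.9) / 0.4833 = 2.9/0.4833 = 6.0 cmH2O·s/L.
C = Vt/(Pplat − PEEP) = 439.8 / (18.9 − 6) = 439.8/12.9 = 34.093 mL/cmH2O.
τ = R × C = 6.0 × 0.03409 L/cmH2O = 0.2045 s.
Fraction remaining = e^(−Te/τ) = e^(−0.45/0.2045) = 0.1107.
Trapped volume = 439.8 × 0.1107 = 48.686 mL.

49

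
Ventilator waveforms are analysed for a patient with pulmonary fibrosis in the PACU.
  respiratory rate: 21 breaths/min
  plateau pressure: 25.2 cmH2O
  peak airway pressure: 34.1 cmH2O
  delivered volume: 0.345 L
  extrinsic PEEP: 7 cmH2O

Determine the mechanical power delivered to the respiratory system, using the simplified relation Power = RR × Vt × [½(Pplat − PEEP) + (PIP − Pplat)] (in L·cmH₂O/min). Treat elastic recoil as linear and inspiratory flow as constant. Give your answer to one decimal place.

Per-breath work = Vt × [½(Pplat−PEEP) + (PIP−Pplat)] = 0.345 × [0.5×18.2 + 8.9] = 0.345 × 18.0 = 6.21 L·cmH2O.
Power = 21 × 6.21 = 130.41 L·cmH2O/min.

130.4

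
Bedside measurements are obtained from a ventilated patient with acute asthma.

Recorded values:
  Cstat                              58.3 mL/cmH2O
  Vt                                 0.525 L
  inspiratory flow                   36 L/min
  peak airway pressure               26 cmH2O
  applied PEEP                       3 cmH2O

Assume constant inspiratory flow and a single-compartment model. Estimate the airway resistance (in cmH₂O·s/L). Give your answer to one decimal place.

23.3

Flow: 36 L/min ÷ 60 = 0.6 L/s.
Equation of motion (constant flow): PIP = Vt/C + R·V̇ + PEEP.
R·V̇ = PIP − Vt/C − PEEP = 26 − 525/58.3 − 3 = 26 − 9.005 − 3 = 13.995 cmH2O.
R = 13.995 / 0.6 = 23.325 cmH2O·s/L.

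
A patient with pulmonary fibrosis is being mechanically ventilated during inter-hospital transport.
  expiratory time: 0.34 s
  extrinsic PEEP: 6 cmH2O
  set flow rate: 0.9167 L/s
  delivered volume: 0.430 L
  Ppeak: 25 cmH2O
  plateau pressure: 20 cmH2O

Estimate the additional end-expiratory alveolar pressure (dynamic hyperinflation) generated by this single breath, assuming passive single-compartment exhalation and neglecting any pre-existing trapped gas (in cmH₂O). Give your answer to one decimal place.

R = (PIP − Pplat)/V̇ = (25 − 20) / 0.9167 = 5.0/0.9167 = 5.454 cmH2O·s/L.
C = Vt/(Pplat − PEEP) = 430.0 / (20 − 6) = 430.0/14.0 = 30.714 mL/cmH2O.
τ = R × C = 5.454 × 0.03071 L/cmH2O = 0.1675 s.
Fraction remaining = e^(−Te/τ) = e^(−0.34/0.1675) = 0.1314; trapped volume = 430.0 × 0.1314 = 56.502 mL.
Additional alveolar pressure from trapping ≈ V_trapped / C = 56.502 / 30.714 = 1.84 cmH2O.

1.8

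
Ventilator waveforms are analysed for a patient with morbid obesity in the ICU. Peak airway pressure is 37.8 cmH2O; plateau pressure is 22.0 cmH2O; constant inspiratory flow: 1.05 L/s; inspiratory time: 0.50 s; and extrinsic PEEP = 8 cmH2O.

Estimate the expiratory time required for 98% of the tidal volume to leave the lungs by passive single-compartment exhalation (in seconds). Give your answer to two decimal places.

Vt = flow × Ti = 1.05 L/s × 0.50 s × 1000 mL/L = 525.0 mL.
R = (PIP − Pplat)/V̇ = (37.8 − 22.0) / 1.05 = 15.8/1.05 = 15.048 cmH2O·s/L.
C = Vt/(Pplat − PEEP) = 525.0 / (22.0 − 8) = 525.0/14.0 = 37.5 mL/cmH2O.
τ = R × C = 15.048 × 0.0375 L/cmH2O = 0.5643 s.
t = −τ·ln(1 − 0.98) = −0.5643·ln(0.02) = 2.208 s.

2.21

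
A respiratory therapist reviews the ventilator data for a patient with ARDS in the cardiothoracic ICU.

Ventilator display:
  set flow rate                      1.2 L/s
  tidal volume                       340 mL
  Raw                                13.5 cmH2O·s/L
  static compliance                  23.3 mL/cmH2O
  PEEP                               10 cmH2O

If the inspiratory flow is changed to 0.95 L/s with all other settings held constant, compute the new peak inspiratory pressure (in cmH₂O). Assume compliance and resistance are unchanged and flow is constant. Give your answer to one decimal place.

PIP = Vt/C + R·V̇ + PEEP (constant-flow equation of motion).
Only the resistive term changes: ΔPIP = R × ΔV̇ = 13.5 × (0.95 − 1.2) = 13.5 × -0.25 = -3.375 cmH2O.
Original PIP = 340/23.3 + 13.5×1.2 + 10 = 40.792 cmH2O; new PIP = 40.792 + (-3.375) = 37.417 cmH2O.

37.4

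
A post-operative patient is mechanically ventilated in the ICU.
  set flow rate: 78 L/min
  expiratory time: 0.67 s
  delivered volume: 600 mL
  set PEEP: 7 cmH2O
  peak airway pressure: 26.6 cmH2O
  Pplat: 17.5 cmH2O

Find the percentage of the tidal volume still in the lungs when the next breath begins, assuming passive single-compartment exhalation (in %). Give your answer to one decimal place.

18.7

Flow: 78 L/min ÷ 60 = 1.3 L/s.
R = (PIP − Pplat)/V̇ = (26.6 − 17.5) / 1.3 = 9.1/1.3 = 7.0 cmH2O·s/L.
C = Vt/(Pplat − PEEP) = 600.0 / (17.5 − 7) = 600.0/10.5 = 57.143 mL/cmH2O.
τ = R × C = 7.0 × 0.05714 L/cmH2O = 0.4 s.
Fraction remaining at end-expiration = e^(−Te/τ) = e^(−0.67/0.4) = 0.1873 → 18.73%.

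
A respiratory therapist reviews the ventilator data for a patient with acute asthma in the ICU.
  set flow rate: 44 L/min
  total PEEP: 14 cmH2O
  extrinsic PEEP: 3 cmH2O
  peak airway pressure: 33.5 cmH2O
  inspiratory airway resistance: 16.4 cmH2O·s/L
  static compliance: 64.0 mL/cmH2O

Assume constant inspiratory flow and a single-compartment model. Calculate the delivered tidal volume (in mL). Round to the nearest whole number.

478

Flow: 44 L/min ÷ 60 = 0.7333 L/s.
Total PEEP = 14 cmH2O (set 3 + intrinsic 11); this is the baseline alveolar pressure.
Equation of motion (constant flow): PIP = Vt/C + R·V̇ + PEEP.
Vt/C = PIP − R·V̇ − PEEP = 33.5 − 12.026 − 14 = 7.474 cmH2O.
Vt = C × 7.474 = 64.0 × 7.474 = 478.34 mL.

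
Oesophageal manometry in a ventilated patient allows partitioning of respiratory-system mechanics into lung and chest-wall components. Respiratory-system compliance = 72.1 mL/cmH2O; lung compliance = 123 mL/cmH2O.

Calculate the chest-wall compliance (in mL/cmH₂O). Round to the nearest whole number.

1/Ccw = 1/Crs − 1/CL.
1/Ccw = 1/72.1 − 1/123 = 0.00574.
Ccw = 174.22 mL/cmH2O.

174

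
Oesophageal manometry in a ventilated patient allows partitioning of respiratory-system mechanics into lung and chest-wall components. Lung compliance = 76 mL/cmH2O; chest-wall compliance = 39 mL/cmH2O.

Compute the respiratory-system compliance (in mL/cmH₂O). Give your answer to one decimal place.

Lung and chest wall are elastances in series: 1/Crs = 1/CL + 1/Ccw.
1/Crs = 1/76 + 1/39 = 0.0388.
Crs = 25.773 mL/cmH2O.

25.8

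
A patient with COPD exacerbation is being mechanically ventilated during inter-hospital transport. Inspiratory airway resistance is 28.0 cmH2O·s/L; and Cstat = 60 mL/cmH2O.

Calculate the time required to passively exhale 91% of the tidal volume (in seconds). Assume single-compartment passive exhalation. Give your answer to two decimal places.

4.05

τ = R × C = 28.0 × 60 mL/cmH2O = 28.0 × 0.060 L/cmH2O = 1.68 s.
Exhaled fraction f = 1 − e^(−t/τ) → t = −τ·ln(1 − f) = −1.68·ln(0.09) = 4.045 s.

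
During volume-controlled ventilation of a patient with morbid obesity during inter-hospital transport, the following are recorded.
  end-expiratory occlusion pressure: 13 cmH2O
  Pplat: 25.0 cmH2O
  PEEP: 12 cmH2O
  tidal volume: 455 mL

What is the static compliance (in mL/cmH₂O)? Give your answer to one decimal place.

37.9

End-expiratory occlusion gives total PEEP = 13 cmH2O (intrinsic PEEP = 13 − 12 = 1). Use total PEEP for the elastic gradient.
Cstat = Vt / (Pplat − PEEPtotal) = 455 / (25.0 − 13) = 455 / 12.0 = 37.917 mL/cmH2O.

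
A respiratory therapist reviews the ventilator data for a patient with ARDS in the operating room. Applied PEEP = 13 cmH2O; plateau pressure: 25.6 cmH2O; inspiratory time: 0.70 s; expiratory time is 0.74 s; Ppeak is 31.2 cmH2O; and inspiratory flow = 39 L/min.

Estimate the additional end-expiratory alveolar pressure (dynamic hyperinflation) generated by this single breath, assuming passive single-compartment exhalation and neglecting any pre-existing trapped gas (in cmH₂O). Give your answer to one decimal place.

Flow: 39 L/min ÷ 60 = 0.65 L/s.
Vt = flow × Ti = 0.65 L/s × 0.70 s × 1000 mL/L = 455.0 mL.
R = (PIP − Pplat)/V̇ = (31.2 − 25.6) / 0.65 = 5.6/0.65 = 8.615 cmH2O·s/L.
C = Vt/(Pplat − PEEP) = 455.0 / (25.6 − 13) = 455.0/12.6 = 36.111 mL/cmH2O.
τ = R × C = 8.615 × 0.03611 L/cmH2O = 0.3111 s.
Fraction remaining = e^(−Te/τ) = e^(−0.74/0.3111) = 0.09268; trapped volume = 455.0 × 0.09268 = 42.169 mL.
Additional alveolar pressure from trapping ≈ V_trapped / C = 42.169 / 36.111 = 1.168 cmH2O.

1.2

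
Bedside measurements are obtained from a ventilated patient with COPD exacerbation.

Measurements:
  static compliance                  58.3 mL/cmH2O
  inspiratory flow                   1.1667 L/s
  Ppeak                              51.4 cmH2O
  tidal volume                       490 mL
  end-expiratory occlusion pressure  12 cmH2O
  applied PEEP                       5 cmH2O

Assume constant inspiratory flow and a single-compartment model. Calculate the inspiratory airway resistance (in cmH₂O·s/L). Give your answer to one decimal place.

26.6

Total PEEP = 12 cmH2O (set 5 + intrinsic 7); this is the baseline alveolar pressure.
Equation of motion (constant flow): PIP = Vt/C + R·V̇ + PEEP.
R·V̇ = PIP − Vt/C − PEEP = 51.4 − 490/58.3 − 12 = 51.4 − 8.405 − 12 = 30.995 cmH2O.
R = 30.995 / 1.1667 = 26.566 cmH2O·s/L.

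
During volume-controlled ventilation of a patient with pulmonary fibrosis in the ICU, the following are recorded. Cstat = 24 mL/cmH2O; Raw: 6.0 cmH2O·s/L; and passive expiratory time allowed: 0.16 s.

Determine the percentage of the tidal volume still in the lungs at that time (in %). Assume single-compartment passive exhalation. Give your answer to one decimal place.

32.9

τ = R × C = 6.0 × 24 mL/cmH2O = 6.0 × 0.024 L/cmH2O = 0.144 s.
Passive exhalation: V(t)/V₀ = e^(−t/τ) = e^(−0.16/0.144) = 0.3292.
Fraction remaining = 0.3292 → 32.92%.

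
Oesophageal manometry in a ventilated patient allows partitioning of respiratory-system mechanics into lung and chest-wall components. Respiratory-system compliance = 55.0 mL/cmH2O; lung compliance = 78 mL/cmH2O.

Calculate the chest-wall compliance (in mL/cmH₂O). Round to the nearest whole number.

1/Ccw = 1/Crs − 1/CL.
1/Ccw = 1/55.0 − 1/78 = 0.005361.
Ccw = 186.53 mL/cmH2O.

187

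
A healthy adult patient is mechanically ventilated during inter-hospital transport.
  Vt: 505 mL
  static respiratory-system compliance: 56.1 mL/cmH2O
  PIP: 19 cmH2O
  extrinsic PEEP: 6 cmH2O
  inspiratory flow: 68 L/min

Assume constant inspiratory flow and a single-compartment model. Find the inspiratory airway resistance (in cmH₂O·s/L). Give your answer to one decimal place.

Flow: 68 L/min ÷ 60 = 1.1333 L/s.
Equation of motion (constant flow): PIP = Vt/C + R·V̇ + PEEP.
R·V̇ = PIP − Vt/C − PEEP = 19 − 505/56.1 − 6 = 19 − 9.002 − 6 = 3.998 cmH2O.
R = 3.998 / 1.1333 = 3.528 cmH2O·s/L.

3.5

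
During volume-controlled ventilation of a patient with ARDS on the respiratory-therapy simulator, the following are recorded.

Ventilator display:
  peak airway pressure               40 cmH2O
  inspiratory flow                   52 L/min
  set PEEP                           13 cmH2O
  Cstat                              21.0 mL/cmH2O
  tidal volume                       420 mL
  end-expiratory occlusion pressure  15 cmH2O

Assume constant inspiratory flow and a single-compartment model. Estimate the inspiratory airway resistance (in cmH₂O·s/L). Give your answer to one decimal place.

Flow: 52 L/min ÷ 60 = 0.8667 L/s.
Total PEEP = 15 cmH2O (set 13 + intrinsic 2); this is the baseline alveolar pressure.
Equation of motion (constant flow): PIP = Vt/C + R·V̇ + PEEP.
R·V̇ = PIP − Vt/C − PEEP = 40 − 420/21.0 − 15 = 40 − 20.0 − 15 = 5.0 cmH2O.
R = 5.0 / 0.8667 = 5.769 cmH2O·s/L.

5.8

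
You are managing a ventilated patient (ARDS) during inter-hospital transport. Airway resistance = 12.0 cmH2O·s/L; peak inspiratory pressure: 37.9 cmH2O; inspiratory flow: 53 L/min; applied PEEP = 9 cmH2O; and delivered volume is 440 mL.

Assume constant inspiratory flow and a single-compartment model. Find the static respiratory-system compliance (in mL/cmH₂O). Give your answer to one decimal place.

Flow: 53 L/min ÷ 60 = 0.8833 L/s.
Equation of motion (constant flow): PIP = Vt/C + R·V̇ + PEEP.
Vt/C = PIP − R·V̇ − PEEP = 37.9 − 12.0×0.8833 − 9 = 37.9 − 10.6 − 9 = 18.3 cmH2O.
C = Vt / 18.3 = 440 / 18.3 = 24.044 mL/cmH2O.

24.0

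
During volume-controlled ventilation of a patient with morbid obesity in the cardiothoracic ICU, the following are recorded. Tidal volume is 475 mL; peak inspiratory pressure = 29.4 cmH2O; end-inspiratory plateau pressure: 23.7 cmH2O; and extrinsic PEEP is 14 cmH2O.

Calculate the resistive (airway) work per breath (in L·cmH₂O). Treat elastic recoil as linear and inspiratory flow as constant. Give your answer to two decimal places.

2.71

With constant inspiratory flow the resistive pressure is constant at PIP − Pplat = 29.4 − 23.7 = 5.7 cmH2O, so resistive work = 5.7 × 0.475 = 2.708 L·cmH2O.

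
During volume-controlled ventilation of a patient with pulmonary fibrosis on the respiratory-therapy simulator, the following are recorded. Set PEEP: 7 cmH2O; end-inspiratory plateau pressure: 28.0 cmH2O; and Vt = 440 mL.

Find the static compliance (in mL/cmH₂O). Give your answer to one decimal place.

21.0

Cstat = Vt / (Pplat − PEEP) = 440 / (28.0 − 7) = 440 / 21.0 = 20.952 mL/cmH2O.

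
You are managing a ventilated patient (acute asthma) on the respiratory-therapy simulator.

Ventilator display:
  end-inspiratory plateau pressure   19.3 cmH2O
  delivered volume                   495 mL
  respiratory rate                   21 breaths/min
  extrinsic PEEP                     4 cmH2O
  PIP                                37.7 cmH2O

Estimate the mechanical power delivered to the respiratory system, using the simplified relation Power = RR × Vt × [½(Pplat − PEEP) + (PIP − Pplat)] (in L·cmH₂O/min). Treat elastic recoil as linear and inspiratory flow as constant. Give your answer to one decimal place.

270.8

Per-breath work = Vt × [½(Pplat−PEEP) + (PIP−Pplat)] = 0.495 × [0.5×15.3 + 18.4] = 0.495 × 26.05 = 12.895 L·cmH2O.
Power = 21 × 12.895 = 270.8 L·cmH2O/min.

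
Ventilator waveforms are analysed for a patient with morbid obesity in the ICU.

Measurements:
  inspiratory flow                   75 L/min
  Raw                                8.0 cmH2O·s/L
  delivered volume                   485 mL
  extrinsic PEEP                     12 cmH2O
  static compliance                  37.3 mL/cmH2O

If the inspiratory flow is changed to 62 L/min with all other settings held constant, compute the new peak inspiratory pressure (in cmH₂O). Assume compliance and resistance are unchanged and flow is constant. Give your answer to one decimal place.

Flow: 75 L/min ÷ 60 = 1.25 L/s.
New flow: 62 L/min ÷ 60 = 1.0333 L/s.
PIP = Vt/C + R·V̇ + PEEP (constant-flow equation of motion).
Only the resistive term changes: ΔPIP = R × ΔV̇ = 8.0 × (1.0333 − 1.25) = 8.0 × -0.2167 = -1.734 cmH2O.
Original PIP = 485/37.3 + 8.0×1.25 + 12 = 35.003 cmH2O; new PIP = 35.003 + (-1.734) = 33.269 cmH2O.

33.3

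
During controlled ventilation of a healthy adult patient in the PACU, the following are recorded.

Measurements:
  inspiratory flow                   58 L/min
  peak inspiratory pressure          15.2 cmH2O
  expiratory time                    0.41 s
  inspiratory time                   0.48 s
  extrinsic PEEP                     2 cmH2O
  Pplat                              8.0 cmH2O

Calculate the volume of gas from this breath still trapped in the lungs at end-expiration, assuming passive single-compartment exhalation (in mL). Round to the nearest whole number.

Flow: 58 L/min ÷ 60 = 0.9667 L/s.
Vt = flow × Ti = 0.9667 L/s × 0.48 s × 1000 mL/L = 464.02 mL.
R = (PIP − Pplat)/V̇ = (15.2 − 8.0) / 0.9667 = 7.2/0.9667 = 7.448 cmH2O·s/L.
C = Vt/(Pplat − PEEP) = 464.02 / (8.0 − 2) = 464.02/6.0 = 77.337 mL/cmH2O.
τ = R × C = 7.448 × 0.07734 L/cmH2O = 0.576 s.
Fraction remaining = e^(−Te/τ) = e^(−0.41/0.576) = 0.4908.
Trapped volume = 464.02 × 0.4908 = 227.74 mL.

228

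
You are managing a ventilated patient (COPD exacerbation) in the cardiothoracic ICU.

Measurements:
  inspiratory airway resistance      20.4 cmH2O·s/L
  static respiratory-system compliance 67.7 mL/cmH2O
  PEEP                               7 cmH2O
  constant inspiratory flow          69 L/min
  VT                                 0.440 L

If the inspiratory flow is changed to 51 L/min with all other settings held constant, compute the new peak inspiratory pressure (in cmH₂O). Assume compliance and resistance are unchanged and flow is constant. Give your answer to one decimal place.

Flow: 69 L/min ÷ 60 = 1.15 L/s.
New flow: 51 L/min ÷ 60 = 0.85 L/s.
PIP = Vt/C + R·V̇ + PEEP (constant-flow equation of motion).
Only the resistive term changes: ΔPIP = R × ΔV̇ = 20.4 × (0.85 − 1.15) = 20.4 × -0.3 = -6.12 cmH2O.
Original PIP = 440/67.7 + 20.4×1.15 + 7 = 36.959 cmH2O; new PIP = 36.959 + (-6.12) = 30.839 cmH2O.

30.8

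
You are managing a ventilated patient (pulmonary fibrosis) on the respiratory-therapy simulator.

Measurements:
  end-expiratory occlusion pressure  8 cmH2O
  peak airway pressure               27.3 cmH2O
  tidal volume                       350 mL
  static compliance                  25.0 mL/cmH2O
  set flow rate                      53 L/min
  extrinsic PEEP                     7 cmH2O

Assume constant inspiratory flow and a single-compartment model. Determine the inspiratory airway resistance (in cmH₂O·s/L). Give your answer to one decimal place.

Flow: 53 L/min ÷ 60 = 0.8833 L/s.
Total PEEP = 8 cmH2O (set 7 + intrinsic 1); this is the baseline alveolar pressure.
Equation of motion (constant flow): PIP = Vt/C + R·V̇ + PEEP.
R·V̇ = PIP − Vt/C − PEEP = 27.3 − 350/25.0 − 8 = 27.3 − 14.0 − 8 = 5.3 cmH2O.
R = 5.3 / 0.8833 = 6.0 cmH2O·s/L.

6.0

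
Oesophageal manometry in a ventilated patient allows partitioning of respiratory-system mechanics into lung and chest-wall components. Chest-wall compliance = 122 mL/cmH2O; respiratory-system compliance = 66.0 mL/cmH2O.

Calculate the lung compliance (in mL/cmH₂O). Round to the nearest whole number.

1/CL = 1/Crs − 1/Ccw.
1/CL = 1/66.0 − 1/122 = 0.006955.
CL = 143.78 mL/cmH2O.

144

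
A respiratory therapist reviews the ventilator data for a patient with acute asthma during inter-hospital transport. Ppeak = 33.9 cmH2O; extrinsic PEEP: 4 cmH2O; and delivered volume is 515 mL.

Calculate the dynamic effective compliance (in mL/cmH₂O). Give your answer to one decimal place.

Dynamic compliance = Vt / (PIP − PEEP) = 515 / (33.9 − 4) = 515 / 29.9 = 17.224 mL/cmH2O.

17.2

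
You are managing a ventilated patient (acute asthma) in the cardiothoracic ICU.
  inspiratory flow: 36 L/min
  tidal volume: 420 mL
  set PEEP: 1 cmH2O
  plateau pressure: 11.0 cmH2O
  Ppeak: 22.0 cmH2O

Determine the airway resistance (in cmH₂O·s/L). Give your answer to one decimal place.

18.3

Flow: 36 L/min ÷ 60 = 0.6 L/s.
Raw = (PIP − Pplat) / flow = (22.0 − 11.0) / 0.6 = 11.0 / 0.6 = 18.333 cmH2O·s/L.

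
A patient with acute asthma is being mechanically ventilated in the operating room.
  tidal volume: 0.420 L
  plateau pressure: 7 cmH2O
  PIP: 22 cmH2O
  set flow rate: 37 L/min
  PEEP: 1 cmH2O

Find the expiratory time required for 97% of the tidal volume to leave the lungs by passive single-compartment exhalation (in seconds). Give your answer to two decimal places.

Flow: 37 L/min ÷ 60 = 0.6167 L/s.
R = (PIP − Pplat)/V̇ = (22 − 7) / 0.6167 = 15.0/0.6167 = 24.323 cmH2O·s/L.
C = Vt/(Pplat − PEEP) = 420.0 / (7 − 1) = 420.0/6.0 = 70.0 mL/cmH2O.
τ = R × C = 24.323 × 0.07 L/cmH2O = 1.703 s.
t = −τ·ln(1 − 0.97) = −1.703·ln(0.03) = 5.972 s.

5.97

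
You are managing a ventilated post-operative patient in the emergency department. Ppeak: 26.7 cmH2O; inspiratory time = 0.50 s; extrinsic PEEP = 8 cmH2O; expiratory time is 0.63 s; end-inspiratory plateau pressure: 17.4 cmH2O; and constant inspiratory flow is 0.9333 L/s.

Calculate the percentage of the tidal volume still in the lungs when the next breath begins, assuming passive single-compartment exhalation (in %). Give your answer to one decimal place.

28.0

Vt = flow × Ti = 0.9333 L/s × 0.50 s × 1000 mL/L = 466.65 mL.
R = (PIP − Pplat)/V̇ = (26.7 − 17.4) / 0.9333 = 9.3/0.9333 = 9.965 cmH2O·s/L.
C = Vt/(Pplat − PEEP) = 466.65 / (17.4 − 8) = 466.65/9.4 = 49.644 mL/cmH2O.
τ = R × C = 9.965 × 0.04964 L/cmH2O = 0.4947 s.
Fraction remaining at end-expiration = e^(−Te/τ) = e^(−0.63/0.4947) = 0.2799 → 27.99%.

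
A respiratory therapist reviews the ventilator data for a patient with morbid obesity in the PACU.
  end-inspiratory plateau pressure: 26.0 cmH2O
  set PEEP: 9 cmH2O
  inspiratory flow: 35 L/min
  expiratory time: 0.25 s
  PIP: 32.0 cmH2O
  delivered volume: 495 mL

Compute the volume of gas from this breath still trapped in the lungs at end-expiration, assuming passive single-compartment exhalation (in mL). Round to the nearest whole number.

215

Flow: 35 L/min ÷ 60 = 0.5833 L/s.
R = (PIP − Pplat)/V̇ = (32.0 − 26.0) / 0.5833 = 6.0/0.5833 = 10.286 cmH2O·s/L.
C = Vt/(Pplat − PEEP) = 495.0 / (26.0 − 9) = 495.0/17.0 = 29.118 mL/cmH2O.
τ = R × C = 10.286 × 0.02912 L/cmH2O = 0.2995 s.
Fraction remaining = e^(−Te/τ) = e^(−0.25/0.2995) = 0.434.
Trapped volume = 495.0 × 0.434 = 214.83 mL.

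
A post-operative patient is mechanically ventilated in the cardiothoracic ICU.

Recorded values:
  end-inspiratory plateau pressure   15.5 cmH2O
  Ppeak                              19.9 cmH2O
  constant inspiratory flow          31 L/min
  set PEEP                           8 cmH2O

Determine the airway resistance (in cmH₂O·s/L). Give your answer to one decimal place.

8.5

Flow: 31 L/min ÷ 60 = 0.5167 L/s.
Raw = (PIP − Pplat) / flow = (19.9 − 15.5) / 0.5167 = 4.4 / 0.5167 = 8.516 cmH2O·s/L.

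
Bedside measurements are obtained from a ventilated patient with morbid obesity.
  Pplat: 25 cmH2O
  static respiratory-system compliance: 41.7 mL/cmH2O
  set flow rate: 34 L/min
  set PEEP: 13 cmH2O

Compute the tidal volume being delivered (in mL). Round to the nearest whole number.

Vt = Cstat × (Pplat − PEEP) = 41.7 × (25 − 13) = 41.7 × 12.0 = 500.4 mL.

500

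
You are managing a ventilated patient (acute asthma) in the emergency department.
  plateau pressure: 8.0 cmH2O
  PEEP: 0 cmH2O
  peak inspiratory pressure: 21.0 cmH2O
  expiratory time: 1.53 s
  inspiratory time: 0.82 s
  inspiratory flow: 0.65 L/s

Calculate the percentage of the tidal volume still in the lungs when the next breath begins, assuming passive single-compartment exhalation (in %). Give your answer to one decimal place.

Vt = flow × Ti = 0.65 L/s × 0.82 s × 1000 mL/L = 533.0 mL.
R = (PIP − Pplat)/V̇ = (21.0 − 8.0) / 0.65 = 13.0/0.65 = 20.0 cmH2O·s/L.
C = Vt/(Pplat − PEEP) = 533.0 / (8.0 − 0) = 533.0/8.0 = 66.625 mL/cmH2O.
τ = R × C = 20.0 × 0.06663 L/cmH2O = 1.333 s.
Fraction remaining at end-expiration = e^(−Te/τ) = e^(−1.53/1.333) = 0.3173 → 31.73%.

31.7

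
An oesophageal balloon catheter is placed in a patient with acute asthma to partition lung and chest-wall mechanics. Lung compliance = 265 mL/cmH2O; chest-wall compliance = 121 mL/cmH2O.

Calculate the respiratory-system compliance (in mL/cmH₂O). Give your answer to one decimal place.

83.1

Lung and chest wall are elastances in series: 1/Crs = 1/CL + 1/Ccw.
1/Crs = 1/265 + 1/121 = 0.01204.
Crs = 83.056 mL/cmH2O.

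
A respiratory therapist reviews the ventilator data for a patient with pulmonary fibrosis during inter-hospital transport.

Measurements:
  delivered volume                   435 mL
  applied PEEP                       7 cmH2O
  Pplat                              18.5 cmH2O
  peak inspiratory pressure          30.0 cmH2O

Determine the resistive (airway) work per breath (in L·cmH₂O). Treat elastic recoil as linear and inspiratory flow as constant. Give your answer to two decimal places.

5.00

With constant inspiratory flow the resistive pressure is constant at PIP − Pplat = 30.0 − 18.5 = 11.5 cmH2O, so resistive work = 11.5 × 0.435 = 5.003 L·cmH2O.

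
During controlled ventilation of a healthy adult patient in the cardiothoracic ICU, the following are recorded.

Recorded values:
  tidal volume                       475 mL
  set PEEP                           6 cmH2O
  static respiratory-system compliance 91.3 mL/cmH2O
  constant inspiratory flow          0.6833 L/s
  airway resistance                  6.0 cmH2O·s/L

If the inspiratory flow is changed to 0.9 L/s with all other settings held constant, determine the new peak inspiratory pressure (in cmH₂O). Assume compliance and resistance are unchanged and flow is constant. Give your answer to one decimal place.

PIP = Vt/C + R·V̇ + PEEP (constant-flow equation of motion).
Only the resistive term changes: ΔPIP = R × ΔV̇ = 6.0 × (0.9 − 0.6833) = 6.0 × 0.2167 = 1.3 cmH2O.
Original PIP = 475/91.3 + 6.0×0.6833 + 6 = 15.302 cmH2O; new PIP = 15.302 + (1.3) = 16.602 cmH2O.

16.6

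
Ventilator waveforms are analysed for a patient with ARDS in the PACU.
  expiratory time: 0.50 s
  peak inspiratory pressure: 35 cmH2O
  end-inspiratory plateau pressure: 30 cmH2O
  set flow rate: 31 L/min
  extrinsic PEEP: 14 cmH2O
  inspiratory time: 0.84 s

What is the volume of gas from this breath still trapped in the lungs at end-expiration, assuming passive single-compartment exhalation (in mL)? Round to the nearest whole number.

65

Flow: 31 L/min ÷ 60 = 0.5167 L/s.
Vt = flow × Ti = 0.5167 L/s × 0.84 s × 1000 mL/L = 434.03 mL.
R = (PIP − Pplat)/V̇ = (35 − 30) / 0.5167 = 5.0/0.5167 = 9.677 cmH2O·s/L.
C = Vt/(Pplat − PEEP) = 434.03 / (30 − 14) = 434.03/16.0 = 27.127 mL/cmH2O.
τ = R × C = 9.677 × 0.02713 L/cmH2O = 0.2625 s.
Fraction remaining = e^(−Te/τ) = e^(−0.50/0.2625) = 0.1489.
Trapped volume = 434.03 × 0.1489 = 64.627 mL.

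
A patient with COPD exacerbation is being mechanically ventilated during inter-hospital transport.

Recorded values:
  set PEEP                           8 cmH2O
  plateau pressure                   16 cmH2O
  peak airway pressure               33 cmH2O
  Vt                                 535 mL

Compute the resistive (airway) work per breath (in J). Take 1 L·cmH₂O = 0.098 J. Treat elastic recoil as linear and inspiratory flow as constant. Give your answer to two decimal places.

With constant inspiratory flow the resistive pressure is constant at PIP − Pplat = 33 − 16 = 17.0 cmH2O, so resistive work = 17.0 × 0.535 = 9.095 L·cmH2O.
× 0.098 J/(L·cmH2O) → 0.8913 J.

0.89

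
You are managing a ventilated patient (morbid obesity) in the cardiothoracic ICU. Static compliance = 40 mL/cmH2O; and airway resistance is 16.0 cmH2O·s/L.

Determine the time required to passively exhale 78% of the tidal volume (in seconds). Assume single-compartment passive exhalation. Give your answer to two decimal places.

0.97

τ = R × C = 16.0 × 40 mL/cmH2O = 16.0 × 0.040 L/cmH2O = 0.64 s.
Exhaled fraction f = 1 − e^(−t/τ) → t = −τ·ln(1 − f) = −0.64·ln(0.22) = 0.969 s.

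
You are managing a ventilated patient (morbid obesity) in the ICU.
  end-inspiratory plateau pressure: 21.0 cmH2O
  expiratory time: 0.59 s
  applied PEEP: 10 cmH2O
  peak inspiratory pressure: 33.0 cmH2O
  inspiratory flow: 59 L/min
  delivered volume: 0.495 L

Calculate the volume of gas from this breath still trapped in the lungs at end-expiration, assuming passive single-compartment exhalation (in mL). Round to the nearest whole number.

Flow: 59 L/min ÷ 60 = 0.9833 L/s.
R = (PIP − Pplat)/V̇ = (33.0 − 21.0) / 0.9833 = 12.0/0.9833 = 12.204 cmH2O·s/L.
C = Vt/(Pplat − PEEP) = 495.0 / (21.0 − 10) = 495.0/11.0 = 45.0 mL/cmH2O.
τ = R × C = 12.204 × 0.045 L/cmH2O = 0.5492 s.
Fraction remaining = e^(−Te/τ) = e^(−0.59/0.5492) = 0.3415.
Trapped volume = 495.0 × 0.3415 = 169.04 mL.

169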